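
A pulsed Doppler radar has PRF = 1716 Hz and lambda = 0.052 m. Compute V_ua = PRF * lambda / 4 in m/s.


V_ua = 1716 * 0.052 / 4 = 22.3 m/s

22.3 m/s


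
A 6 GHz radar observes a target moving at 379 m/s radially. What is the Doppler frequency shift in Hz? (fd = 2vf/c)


fd = 2 * 379 * 6000000000.0 / 3e8 = 15160.0 Hz

15160.0 Hz


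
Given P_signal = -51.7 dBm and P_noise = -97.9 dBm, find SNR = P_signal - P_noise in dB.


SNR = -51.7 - (-97.9) = 46.2 dB

46.2 dB


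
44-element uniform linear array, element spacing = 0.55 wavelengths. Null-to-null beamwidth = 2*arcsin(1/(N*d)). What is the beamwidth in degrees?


1/(N*d) = 1/(44*0.55) = 0.041322
BW = 2*arcsin(0.041322) = 4.7 degrees

4.7 degrees


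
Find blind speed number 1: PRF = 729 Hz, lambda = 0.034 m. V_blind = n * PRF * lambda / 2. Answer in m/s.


V_blind = 1 * 729 * 0.034 / 2 = 12.4 m/s

12.4 m/s


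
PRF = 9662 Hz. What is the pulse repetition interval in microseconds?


PRI = 1/9662 = 0.0001034982 s = 103.5 us

103.5 us


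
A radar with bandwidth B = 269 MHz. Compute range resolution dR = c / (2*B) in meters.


dR = 3e8 / (2 * 269000000.0) = 0.56 m

0.56 m


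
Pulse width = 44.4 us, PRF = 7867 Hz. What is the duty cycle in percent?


DC = 44.4e-6 * 7867 * 100 = 34.93%

34.93%


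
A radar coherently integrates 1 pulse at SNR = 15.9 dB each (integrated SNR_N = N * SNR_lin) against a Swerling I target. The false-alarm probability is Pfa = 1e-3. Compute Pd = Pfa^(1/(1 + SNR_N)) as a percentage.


SNR_lin = 10^(15.9/10) = 38.90451
SNR_N = 1 * 38.90451 = 38.90451
1/(1 + SNR_N) = 1/39.90451 = 0.0250598
Pd = (1e-3)^0.0250598 = 0.84105
Pd = 84.1%

84.1%


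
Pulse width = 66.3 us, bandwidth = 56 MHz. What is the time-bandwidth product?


TBP = 66.3 * 56 = 3712.8

3712.8


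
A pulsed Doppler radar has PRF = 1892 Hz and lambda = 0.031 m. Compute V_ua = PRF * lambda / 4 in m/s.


V_ua = 1892 * 0.031 / 4 = 14.7 m/s

14.7 m/s


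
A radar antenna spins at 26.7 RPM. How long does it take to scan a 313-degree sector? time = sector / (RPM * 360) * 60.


t = 313 / (26.7 * 360) * 60 = 1.95 s

1.95 s


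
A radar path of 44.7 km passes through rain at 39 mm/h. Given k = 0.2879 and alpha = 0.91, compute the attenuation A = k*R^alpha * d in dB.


gamma = 0.2879 * 39^0.91 = 8.074404 dB/km
A = 8.074404 * 44.7 = 360.93 dB

360.93 dB


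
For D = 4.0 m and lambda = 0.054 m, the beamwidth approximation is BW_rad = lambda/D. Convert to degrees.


BW_rad = 0.054 / 4.0 = 0.0135
BW_deg = 0.77 degrees

0.77 degrees


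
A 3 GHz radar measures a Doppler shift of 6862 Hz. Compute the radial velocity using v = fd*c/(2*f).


v = 6862 * 3e8 / (2 * 3000000000.0) = 343.1 m/s

343.1 m/s


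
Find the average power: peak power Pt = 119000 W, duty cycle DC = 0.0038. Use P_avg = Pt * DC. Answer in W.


P_avg = 119000 * 0.0038 = 452.2 W

452.2 W


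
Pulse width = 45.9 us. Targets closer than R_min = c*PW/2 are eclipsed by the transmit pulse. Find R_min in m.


R_min = 3e8 * 45.9e-6 / 2 = 6885.0 m

6885.0 m


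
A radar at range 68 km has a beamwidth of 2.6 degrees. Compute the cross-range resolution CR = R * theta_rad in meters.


BW_rad = 0.045378561
CR = 68000 * 0.045378561 = 3085.7 m

3085.7 m


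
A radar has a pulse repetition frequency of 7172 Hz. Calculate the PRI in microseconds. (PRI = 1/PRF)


PRI = 1/7172 = 0.0001394311 s = 139.4 us

139.4 us


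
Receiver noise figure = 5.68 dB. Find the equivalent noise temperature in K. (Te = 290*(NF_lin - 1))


NF_lin = 10^(5.68/10) = 3.698282
Te = 290 * (3.698282 - 1) = 782.5 K

782.5 K


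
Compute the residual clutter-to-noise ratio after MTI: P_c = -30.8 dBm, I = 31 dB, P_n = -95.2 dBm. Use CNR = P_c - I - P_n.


CNR = -30.8 - 31 - (-95.2) = 33.4 dB

33.4 dB


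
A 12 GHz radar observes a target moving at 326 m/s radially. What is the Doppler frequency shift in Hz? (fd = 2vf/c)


fd = 2 * 326 * 12000000000.0 / 3e8 = 26080.0 Hz

26080.0 Hz


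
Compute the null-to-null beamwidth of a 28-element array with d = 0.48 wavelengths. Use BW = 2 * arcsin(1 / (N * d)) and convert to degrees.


1/(N*d) = 1/(28*0.48) = 0.074405
BW = 2*arcsin(0.074405) = 8.5 degrees

8.5 degrees


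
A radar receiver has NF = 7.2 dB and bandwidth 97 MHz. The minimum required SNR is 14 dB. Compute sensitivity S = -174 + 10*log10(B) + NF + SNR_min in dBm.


10*log10(97000000.0) = 79.87
S = -174 + 79.87 + 7.2 + 14 = -72.9 dBm

-72.9 dBm


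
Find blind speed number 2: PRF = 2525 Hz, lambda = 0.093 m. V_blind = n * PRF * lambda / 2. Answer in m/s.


V_blind = 2 * 2525 * 0.093 / 2 = 234.8 m/s

234.8 m/s


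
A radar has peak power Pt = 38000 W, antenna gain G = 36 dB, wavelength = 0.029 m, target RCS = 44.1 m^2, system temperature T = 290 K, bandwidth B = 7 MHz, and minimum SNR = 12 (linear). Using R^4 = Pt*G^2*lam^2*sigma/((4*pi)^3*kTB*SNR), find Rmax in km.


G_lin = 10^(36/10) = 3981.071706
R^4 = 38000 * 3981.071706^2 * 0.029^2 * 44.1 / ((4*pi)^3 * 1.38e-23 * 290 * 7000000.0 * 12)
R^4 = 3.34836e19 m^4
R_max = (3.34836e19)^(1/4) = 76069.1 m = 76.1 km

76.1 km


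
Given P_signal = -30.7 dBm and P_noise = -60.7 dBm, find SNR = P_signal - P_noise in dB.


SNR = -30.7 - (-60.7) = 30.0 dB

30.0 dB


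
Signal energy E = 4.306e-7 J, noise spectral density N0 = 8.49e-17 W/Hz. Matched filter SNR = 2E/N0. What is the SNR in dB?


SNR_lin = 2 * 4.306e-7 / 8.49e-17 = 1.014e10
SNR_dB = 10*log10(1.014e10) = 100.1 dB

100.1 dB


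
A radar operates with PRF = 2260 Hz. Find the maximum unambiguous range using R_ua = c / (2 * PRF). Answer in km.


R_ua = 3e8 / (2 * 2260) = 66371.7 m = 66.4 km

66.4 km


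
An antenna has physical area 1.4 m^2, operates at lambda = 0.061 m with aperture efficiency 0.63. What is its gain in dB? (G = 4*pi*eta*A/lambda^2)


G_linear = 4*pi*0.63*1.4/0.061^2 = 2978.65
G_dB = 10*log10(2978.65) = 34.7 dB

34.7 dB


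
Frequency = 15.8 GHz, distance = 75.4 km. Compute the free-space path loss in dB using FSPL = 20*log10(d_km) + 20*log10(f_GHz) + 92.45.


20*log10(75.4) = 37.55
20*log10(15.8) = 23.97
FSPL = 154.0 dB

154.0 dB


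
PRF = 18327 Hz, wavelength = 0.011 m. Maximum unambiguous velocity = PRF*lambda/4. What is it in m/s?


V_ua = 18327 * 0.011 / 4 = 50.4 m/s

50.4 m/s


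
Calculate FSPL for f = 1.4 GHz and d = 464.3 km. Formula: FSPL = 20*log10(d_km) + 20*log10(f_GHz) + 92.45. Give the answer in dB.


20*log10(464.3) = 53.34
20*log10(1.4) = 2.92
FSPL = 148.7 dB

148.7 dB


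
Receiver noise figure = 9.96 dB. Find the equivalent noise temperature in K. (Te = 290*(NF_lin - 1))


NF_lin = 10^(9.96/10) = 9.908319
Te = 290 * (9.908319 - 1) = 2583.4 K

2583.4 K


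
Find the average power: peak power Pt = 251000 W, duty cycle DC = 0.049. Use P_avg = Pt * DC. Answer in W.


P_avg = 251000 * 0.049 = 12299.0 W

12299.0 W


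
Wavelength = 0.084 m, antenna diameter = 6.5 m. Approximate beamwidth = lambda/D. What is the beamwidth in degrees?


BW_rad = 0.084 / 6.5 = 0.012923
BW_deg = 0.74 degrees

0.74 degrees


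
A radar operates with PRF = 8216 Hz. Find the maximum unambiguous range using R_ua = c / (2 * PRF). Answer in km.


R_ua = 3e8 / (2 * 8216) = 18257.1 m = 18.3 km

18.3 km


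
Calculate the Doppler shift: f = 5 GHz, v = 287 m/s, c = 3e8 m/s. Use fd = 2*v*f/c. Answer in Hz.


fd = 2 * 287 * 5000000000.0 / 3e8 = 9566.7 Hz

9566.7 Hz


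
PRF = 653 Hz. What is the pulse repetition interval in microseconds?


PRI = 1/653 = 0.0015313936 s = 1531.4 us

1531.4 us


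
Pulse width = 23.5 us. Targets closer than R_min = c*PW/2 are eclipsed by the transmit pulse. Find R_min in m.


R_min = 3e8 * 23.5e-6 / 2 = 3525.0 m

3525.0 m


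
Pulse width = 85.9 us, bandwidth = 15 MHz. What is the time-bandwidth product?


TBP = 85.9 * 15 = 1288.5

1288.5


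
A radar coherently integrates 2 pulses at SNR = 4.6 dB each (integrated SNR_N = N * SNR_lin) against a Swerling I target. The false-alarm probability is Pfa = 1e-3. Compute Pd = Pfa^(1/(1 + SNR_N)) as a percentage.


SNR_lin = 10^(4.6/10) = 2.88403
SNR_N = 2 * 2.88403 = 5.76806
1/(1 + SNR_N) = 1/6.76806 = 0.1477528
Pd = (1e-3)^0.1477528 = 0.36036
Pd = 36.0%

36.0%


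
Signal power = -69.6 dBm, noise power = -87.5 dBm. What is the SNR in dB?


SNR = -69.6 - (-87.5) = 17.9 dB

17.9 dB


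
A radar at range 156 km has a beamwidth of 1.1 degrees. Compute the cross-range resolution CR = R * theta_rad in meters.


BW_rad = 0.019198622
CR = 156000 * 0.019198622 = 2995.0 m

2995.0 m


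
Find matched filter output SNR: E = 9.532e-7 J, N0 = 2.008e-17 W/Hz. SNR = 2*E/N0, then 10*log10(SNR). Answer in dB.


SNR_lin = 2 * 9.532e-7 / 2.008e-17 = 9.494e10
SNR_dB = 10*log10(9.494e10) = 109.8 dB

109.8 dB


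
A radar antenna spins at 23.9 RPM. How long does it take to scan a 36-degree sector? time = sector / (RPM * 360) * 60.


t = 36 / (23.9 * 360) * 60 = 0.25 s

0.25 s


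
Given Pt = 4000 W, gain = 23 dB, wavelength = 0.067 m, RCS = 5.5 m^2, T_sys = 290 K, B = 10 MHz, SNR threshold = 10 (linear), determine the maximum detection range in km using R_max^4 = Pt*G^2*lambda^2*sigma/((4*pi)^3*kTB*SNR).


G_lin = 10^(23/10) = 199.526231
R^4 = 4000 * 199.526231^2 * 0.067^2 * 5.5 / ((4*pi)^3 * 1.38e-23 * 290 * 10000000.0 * 10)
R^4 = 4.95069e15 m^4
R_max = (4.95069e15)^(1/4) = 8388.2 m = 8.4 km

8.4 km


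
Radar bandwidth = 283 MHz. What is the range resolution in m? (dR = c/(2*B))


dR = 3e8 / (2 * 283000000.0) = 0.53 m

0.53 m


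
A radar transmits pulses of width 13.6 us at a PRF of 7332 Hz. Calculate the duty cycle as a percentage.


DC = 13.6e-6 * 7332 * 100 = 9.97%

9.97%


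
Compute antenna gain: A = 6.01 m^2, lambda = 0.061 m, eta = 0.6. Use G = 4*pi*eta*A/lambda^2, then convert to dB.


G_linear = 4*pi*0.6*6.01/0.061^2 = 12178.0
G_dB = 10*log10(12178.0) = 40.9 dB

40.9 dB


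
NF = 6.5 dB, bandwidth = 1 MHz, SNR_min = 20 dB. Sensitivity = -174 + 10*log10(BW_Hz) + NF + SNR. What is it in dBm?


10*log10(1000000.0) = 60.0
S = -174 + 60.0 + 6.5 + 20 = -87.5 dBm

-87.5 dBm


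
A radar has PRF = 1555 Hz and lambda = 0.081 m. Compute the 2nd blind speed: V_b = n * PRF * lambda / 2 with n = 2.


V_blind = 2 * 1555 * 0.081 / 2 = 126.0 m/s

126.0 m/s


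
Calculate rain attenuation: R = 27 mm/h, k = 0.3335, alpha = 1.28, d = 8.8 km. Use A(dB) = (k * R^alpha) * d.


gamma = 0.3335 * 27^1.28 = 22.659037 dB/km
A = 22.659037 * 8.8 = 199.4 dB

199.4 dB


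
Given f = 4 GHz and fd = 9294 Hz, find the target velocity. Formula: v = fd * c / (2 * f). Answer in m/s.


v = 9294 * 3e8 / (2 * 4000000000.0) = 348.5 m/s

348.5 m/s


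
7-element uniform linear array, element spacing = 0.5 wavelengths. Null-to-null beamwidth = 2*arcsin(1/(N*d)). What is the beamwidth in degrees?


1/(N*d) = 1/(7*0.5) = 0.285714
BW = 2*arcsin(0.285714) = 33.2 degrees

33.2 degrees


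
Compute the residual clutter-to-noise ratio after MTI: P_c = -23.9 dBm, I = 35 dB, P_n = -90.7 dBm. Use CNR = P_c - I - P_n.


CNR = -23.9 - 35 - (-90.7) = 31.8 dB

31.8 dB


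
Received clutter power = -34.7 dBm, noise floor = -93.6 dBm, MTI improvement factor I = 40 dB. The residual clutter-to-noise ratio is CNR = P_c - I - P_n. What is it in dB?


CNR = -34.7 - 40 - (-93.6) = 18.9 dB

18.9 dB


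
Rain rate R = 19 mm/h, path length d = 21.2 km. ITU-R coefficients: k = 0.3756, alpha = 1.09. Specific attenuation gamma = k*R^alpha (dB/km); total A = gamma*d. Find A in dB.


gamma = 0.3756 * 19^1.09 = 9.3018 dB/km
A = 9.3018 * 21.2 = 197.2 dB

197.2 dB


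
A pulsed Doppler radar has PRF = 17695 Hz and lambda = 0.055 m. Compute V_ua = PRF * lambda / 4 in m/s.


V_ua = 17695 * 0.055 / 4 = 243.3 m/s

243.3 m/s


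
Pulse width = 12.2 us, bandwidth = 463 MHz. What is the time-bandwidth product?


TBP = 12.2 * 463 = 5648.6

5648.6


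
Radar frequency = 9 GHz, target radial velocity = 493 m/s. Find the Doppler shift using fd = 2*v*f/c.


fd = 2 * 493 * 9000000000.0 / 3e8 = 29580.0 Hz

29580.0 Hz


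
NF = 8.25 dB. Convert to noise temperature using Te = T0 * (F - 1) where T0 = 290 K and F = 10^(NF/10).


NF_lin = 10^(8.25/10) = 6.683439
Te = 290 * (6.683439 - 1) = 1648.2 K

1648.2 K


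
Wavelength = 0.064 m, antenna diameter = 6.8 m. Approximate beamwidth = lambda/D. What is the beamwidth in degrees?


BW_rad = 0.064 / 6.8 = 0.009412
BW_deg = 0.54 degrees

0.54 degrees


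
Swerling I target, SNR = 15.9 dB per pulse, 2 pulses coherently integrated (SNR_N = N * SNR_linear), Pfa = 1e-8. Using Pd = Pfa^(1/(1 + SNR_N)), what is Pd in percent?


SNR_lin = 10^(15.9/10) = 38.90451
SNR_N = 2 * 38.90451 = 77.80902
1/(1 + SNR_N) = 1/78.80902 = 0.0126889
Pd = (1e-8)^0.0126889 = 0.79157
Pd = 79.2%

79.2%


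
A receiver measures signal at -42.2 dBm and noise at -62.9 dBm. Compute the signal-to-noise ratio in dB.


SNR = -42.2 - (-62.9) = 20.7 dB

20.7 dB


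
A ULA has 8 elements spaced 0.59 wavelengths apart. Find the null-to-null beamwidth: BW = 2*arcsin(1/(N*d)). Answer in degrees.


1/(N*d) = 1/(8*0.59) = 0.211864
BW = 2*arcsin(0.211864) = 24.5 degrees

24.5 degrees


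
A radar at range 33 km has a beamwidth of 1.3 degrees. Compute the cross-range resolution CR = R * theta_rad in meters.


BW_rad = 0.02268928
CR = 33000 * 0.02268928 = 748.7 m

748.7 m


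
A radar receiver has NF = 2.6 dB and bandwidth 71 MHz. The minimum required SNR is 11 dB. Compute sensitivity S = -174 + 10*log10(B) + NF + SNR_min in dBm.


10*log10(71000000.0) = 78.51
S = -174 + 78.51 + 2.6 + 11 = -81.9 dBm

-81.9 dBm


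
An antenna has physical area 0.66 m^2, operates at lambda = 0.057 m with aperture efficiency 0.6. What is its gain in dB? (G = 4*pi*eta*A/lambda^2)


G_linear = 4*pi*0.6*0.66/0.057^2 = 1531.64
G_dB = 10*log10(1531.64) = 31.9 dB

31.9 dB


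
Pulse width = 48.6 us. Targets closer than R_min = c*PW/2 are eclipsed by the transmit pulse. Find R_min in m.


R_min = 3e8 * 48.6e-6 / 2 = 7290.0 m

7290.0 m


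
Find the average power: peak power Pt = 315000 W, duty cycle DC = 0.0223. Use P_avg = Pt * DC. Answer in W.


P_avg = 315000 * 0.0223 = 7024.5 W

7024.5 W


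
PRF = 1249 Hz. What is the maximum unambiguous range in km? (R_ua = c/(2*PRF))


R_ua = 3e8 / (2 * 1249) = 120096.1 m = 120.1 km

120.1 km


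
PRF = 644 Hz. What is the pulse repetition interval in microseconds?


PRI = 1/644 = 0.001552795 s = 1552.8 us

1552.8 us


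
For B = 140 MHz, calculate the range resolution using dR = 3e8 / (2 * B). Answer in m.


dR = 3e8 / (2 * 140000000.0) = 1.07 m

1.07 m


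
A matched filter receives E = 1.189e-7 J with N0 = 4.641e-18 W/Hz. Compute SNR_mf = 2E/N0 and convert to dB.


SNR_lin = 2 * 1.189e-7 / 4.641e-18 = 5.124e10
SNR_dB = 10*log10(5.124e10) = 107.1 dB

107.1 dB


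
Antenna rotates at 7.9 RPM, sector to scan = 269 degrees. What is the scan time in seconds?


t = 269 / (7.9 * 360) * 60 = 5.68 s

5.68 s


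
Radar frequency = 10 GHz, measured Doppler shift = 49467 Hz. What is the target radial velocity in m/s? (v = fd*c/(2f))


v = 49467 * 3e8 / (2 * 10000000000.0) = 742.0 m/s

742.0 m/s


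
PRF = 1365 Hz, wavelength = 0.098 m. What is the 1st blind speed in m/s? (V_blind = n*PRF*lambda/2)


V_blind = 1 * 1365 * 0.098 / 2 = 66.9 m/s

66.9 m/s


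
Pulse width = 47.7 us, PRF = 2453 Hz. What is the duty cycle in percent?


DC = 47.7e-6 * 2453 * 100 = 11.7%

11.7%


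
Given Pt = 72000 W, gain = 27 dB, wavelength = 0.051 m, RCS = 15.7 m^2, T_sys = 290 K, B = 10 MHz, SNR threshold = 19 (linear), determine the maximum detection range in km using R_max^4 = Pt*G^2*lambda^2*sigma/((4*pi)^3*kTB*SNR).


G_lin = 10^(27/10) = 501.187234
R^4 = 72000 * 501.187234^2 * 0.051^2 * 15.7 / ((4*pi)^3 * 1.38e-23 * 290 * 10000000.0 * 19)
R^4 = 4.89454e17 m^4
R_max = (4.89454e17)^(1/4) = 26450.1 m = 26.5 km

26.5 km


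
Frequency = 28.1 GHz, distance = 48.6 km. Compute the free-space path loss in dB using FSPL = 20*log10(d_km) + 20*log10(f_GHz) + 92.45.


20*log10(48.6) = 33.73
20*log10(28.1) = 28.97
FSPL = 155.2 dB

155.2 dB


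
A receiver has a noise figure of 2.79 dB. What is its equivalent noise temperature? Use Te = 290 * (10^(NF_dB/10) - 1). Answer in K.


NF_lin = 10^(2.79/10) = 1.901078
Te = 290 * (1.901078 - 1) = 261.3 K

261.3 K


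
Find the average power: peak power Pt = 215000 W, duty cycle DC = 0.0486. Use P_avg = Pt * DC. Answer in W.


P_avg = 215000 * 0.0486 = 10449.0 W

10449.0 W


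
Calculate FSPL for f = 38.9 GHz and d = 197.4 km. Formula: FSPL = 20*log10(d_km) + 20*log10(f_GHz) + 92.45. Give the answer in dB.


20*log10(197.4) = 45.91
20*log10(38.9) = 31.8
FSPL = 170.2 dB

170.2 dB


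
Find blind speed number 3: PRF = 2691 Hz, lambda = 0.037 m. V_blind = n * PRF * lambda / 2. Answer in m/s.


V_blind = 3 * 2691 * 0.037 / 2 = 149.4 m/s

149.4 m/s


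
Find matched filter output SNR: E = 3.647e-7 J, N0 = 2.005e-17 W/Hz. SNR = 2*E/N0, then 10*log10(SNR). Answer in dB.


SNR_lin = 2 * 3.647e-7 / 2.005e-17 = 3.638e10
SNR_dB = 10*log10(3.638e10) = 105.6 dB

105.6 dB


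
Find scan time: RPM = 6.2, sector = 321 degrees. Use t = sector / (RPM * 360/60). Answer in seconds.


t = 321 / (6.2 * 360) * 60 = 8.63 s

8.63 s


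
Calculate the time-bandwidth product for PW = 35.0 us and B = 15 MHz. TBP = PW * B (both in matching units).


TBP = 35.0 * 15 = 525.0

525.0


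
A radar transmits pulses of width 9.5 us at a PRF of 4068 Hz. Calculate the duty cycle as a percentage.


DC = 9.5e-6 * 4068 * 100 = 3.86%

3.86%


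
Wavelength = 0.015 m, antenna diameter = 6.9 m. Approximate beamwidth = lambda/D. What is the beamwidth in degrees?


BW_rad = 0.015 / 6.9 = 0.002174
BW_deg = 0.12 degrees

0.12 degrees


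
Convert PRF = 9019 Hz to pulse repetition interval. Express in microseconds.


PRI = 1/9019 = 0.000110877 s = 110.9 us

110.9 us


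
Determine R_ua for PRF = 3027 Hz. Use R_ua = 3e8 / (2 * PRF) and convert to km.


R_ua = 3e8 / (2 * 3027) = 49554.0 m = 49.6 km

49.6 km


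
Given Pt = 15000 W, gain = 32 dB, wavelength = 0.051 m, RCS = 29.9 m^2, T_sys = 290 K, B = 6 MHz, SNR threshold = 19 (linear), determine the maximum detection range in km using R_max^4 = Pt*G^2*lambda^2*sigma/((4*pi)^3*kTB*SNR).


G_lin = 10^(32/10) = 1584.893192
R^4 = 15000 * 1584.893192^2 * 0.051^2 * 29.9 / ((4*pi)^3 * 1.38e-23 * 290 * 6000000.0 * 19)
R^4 = 3.23662e18 m^4
R_max = (3.23662e18)^(1/4) = 42415.3 m = 42.4 km

42.4 km


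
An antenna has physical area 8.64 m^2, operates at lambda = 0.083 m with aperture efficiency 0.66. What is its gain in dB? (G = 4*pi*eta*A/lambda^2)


G_linear = 4*pi*0.66*8.64/0.083^2 = 10401.87
G_dB = 10*log10(10401.87) = 40.2 dB

40.2 dB


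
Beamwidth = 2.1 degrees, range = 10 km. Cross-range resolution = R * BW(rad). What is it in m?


BW_rad = 0.036651914
CR = 10000 * 0.036651914 = 366.5 m

366.5 m


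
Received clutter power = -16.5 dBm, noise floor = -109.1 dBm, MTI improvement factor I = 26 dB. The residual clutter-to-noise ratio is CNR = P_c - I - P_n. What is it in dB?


CNR = -16.5 - 26 - (-109.1) = 66.6 dB

66.6 dB


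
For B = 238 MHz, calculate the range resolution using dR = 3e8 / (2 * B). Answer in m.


dR = 3e8 / (2 * 238000000.0) = 0.63 m

0.63 m


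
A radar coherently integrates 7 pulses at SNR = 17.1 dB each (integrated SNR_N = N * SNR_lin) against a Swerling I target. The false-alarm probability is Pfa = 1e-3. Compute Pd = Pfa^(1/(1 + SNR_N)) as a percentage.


SNR_lin = 10^(17.1/10) = 51.28614
SNR_N = 7 * 51.28614 = 359.00298
1/(1 + SNR_N) = 1/360.00298 = 0.0027778
Pd = (1e-3)^0.0027778 = 0.98099
Pd = 98.1%

98.1%


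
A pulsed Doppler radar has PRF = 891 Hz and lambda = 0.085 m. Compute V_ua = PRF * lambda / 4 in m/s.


V_ua = 891 * 0.085 / 4 = 18.9 m/s

18.9 m/s


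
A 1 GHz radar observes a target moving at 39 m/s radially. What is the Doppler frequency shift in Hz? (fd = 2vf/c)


fd = 2 * 39 * 1000000000.0 / 3e8 = 260.0 Hz

260.0 Hz


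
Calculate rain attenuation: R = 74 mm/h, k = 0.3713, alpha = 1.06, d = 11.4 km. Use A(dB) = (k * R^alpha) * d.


gamma = 0.3713 * 74^1.06 = 35.572187 dB/km
A = 35.572187 * 11.4 = 405.52 dB

405.52 dB


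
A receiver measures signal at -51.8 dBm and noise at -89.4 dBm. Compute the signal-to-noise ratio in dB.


SNR = -51.8 - (-89.4) = 37.6 dB

37.6 dB


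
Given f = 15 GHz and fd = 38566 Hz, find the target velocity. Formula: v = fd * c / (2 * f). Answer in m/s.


v = 38566 * 3e8 / (2 * 15000000000.0) = 385.7 m/s

385.7 m/s


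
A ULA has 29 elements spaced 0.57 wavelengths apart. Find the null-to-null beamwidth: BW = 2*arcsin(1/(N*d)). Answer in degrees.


1/(N*d) = 1/(29*0.57) = 0.060496
BW = 2*arcsin(0.060496) = 6.9 degrees

6.9 degrees


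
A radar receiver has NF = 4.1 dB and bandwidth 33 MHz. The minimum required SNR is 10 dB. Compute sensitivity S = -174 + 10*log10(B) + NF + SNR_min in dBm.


10*log10(33000000.0) = 75.19
S = -174 + 75.19 + 4.1 + 10 = -84.7 dBm

-84.7 dBm


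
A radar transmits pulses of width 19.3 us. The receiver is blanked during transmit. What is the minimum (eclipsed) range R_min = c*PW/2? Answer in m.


R_min = 3e8 * 19.3e-6 / 2 = 2895.0 m

2895.0 m


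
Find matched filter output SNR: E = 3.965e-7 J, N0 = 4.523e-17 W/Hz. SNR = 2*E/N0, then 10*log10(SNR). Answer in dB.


SNR_lin = 2 * 3.965e-7 / 4.523e-17 = 1.753e10
SNR_dB = 10*log10(1.753e10) = 102.4 dB

102.4 dB


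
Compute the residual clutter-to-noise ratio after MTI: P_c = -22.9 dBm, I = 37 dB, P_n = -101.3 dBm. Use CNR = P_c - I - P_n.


CNR = -22.9 - 37 - (-101.3) = 41.4 dB

41.4 dB


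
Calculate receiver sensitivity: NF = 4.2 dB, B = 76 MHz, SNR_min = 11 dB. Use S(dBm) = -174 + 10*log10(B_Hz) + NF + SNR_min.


10*log10(76000000.0) = 78.81
S = -174 + 78.81 + 4.2 + 11 = -80.0 dBm

-80.0 dBm


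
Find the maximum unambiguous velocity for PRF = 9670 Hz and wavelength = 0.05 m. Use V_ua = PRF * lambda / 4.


V_ua = 9670 * 0.05 / 4 = 120.9 m/s

120.9 m/s


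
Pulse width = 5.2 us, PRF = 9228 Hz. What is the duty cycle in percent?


DC = 5.2e-6 * 9228 * 100 = 4.8%

4.8%


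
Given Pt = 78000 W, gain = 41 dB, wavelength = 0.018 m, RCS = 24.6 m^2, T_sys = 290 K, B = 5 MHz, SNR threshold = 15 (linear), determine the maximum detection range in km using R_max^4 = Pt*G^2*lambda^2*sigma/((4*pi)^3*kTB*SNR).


G_lin = 10^(41/10) = 12589.254118
R^4 = 78000 * 12589.254118^2 * 0.018^2 * 24.6 / ((4*pi)^3 * 1.38e-23 * 290 * 5000000.0 * 15)
R^4 = 1.65427e20 m^4
R_max = (1.65427e20)^(1/4) = 113410.1 m = 113.4 km

113.4 km


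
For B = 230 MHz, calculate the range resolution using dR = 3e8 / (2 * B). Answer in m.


dR = 3e8 / (2 * 230000000.0) = 0.65 m

0.65 m


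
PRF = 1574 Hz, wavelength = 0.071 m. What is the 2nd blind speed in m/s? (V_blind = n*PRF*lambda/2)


V_blind = 2 * 1574 * 0.071 / 2 = 111.8 m/s

111.8 m/s


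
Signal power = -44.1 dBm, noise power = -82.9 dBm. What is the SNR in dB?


SNR = -44.1 - (-82.9) = 38.8 dB

38.8 dB


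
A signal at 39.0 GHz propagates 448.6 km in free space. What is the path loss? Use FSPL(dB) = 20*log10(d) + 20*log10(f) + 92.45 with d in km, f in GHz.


20*log10(448.6) = 53.04
20*log10(39.0) = 31.82
FSPL = 177.3 dB

177.3 dB


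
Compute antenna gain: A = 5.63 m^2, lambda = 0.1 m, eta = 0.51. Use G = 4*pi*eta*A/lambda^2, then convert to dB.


G_linear = 4*pi*0.51*5.63/0.1^2 = 3608.18
G_dB = 10*log10(3608.18) = 35.6 dB

35.6 dB


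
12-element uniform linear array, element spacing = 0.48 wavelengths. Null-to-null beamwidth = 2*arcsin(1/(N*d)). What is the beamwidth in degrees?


1/(N*d) = 1/(12*0.48) = 0.173611
BW = 2*arcsin(0.173611) = 20.0 degrees

20.0 degrees


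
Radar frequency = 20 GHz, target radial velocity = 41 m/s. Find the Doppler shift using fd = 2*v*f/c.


fd = 2 * 41 * 20000000000.0 / 3e8 = 5466.7 Hz

5466.7 Hz


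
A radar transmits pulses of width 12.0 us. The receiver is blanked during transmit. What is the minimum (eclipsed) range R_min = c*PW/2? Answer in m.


R_min = 3e8 * 12.0e-6 / 2 = 1800.0 m

1800.0 m


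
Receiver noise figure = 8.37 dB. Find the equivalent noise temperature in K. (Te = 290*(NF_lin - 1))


NF_lin = 10^(8.37/10) = 6.870684
Te = 290 * (6.870684 - 1) = 1702.5 K

1702.5 K


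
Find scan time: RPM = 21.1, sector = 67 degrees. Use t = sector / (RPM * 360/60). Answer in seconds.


t = 67 / (21.1 * 360) * 60 = 0.53 s

0.53 s


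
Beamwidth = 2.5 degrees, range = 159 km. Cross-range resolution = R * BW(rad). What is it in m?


BW_rad = 0.043633231
CR = 159000 * 0.043633231 = 6937.7 m

6937.7 m


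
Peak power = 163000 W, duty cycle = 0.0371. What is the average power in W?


P_avg = 163000 * 0.0371 = 6047.3 W

6047.3 W


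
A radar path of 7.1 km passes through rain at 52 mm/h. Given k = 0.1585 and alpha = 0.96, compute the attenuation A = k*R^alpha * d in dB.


gamma = 0.1585 * 52^0.96 = 7.03708 dB/km
A = 7.03708 * 7.1 = 49.96 dB

49.96 dB


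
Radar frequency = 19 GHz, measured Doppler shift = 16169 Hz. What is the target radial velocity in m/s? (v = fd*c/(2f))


v = 16169 * 3e8 / (2 * 19000000000.0) = 127.7 m/s

127.7 m/s


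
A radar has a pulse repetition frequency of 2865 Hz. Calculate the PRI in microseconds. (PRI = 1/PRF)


PRI = 1/2865 = 0.0003490401 s = 349.0 us

349.0 us


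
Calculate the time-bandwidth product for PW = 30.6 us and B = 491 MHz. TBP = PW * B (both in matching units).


TBP = 30.6 * 491 = 15024.6

15024.6


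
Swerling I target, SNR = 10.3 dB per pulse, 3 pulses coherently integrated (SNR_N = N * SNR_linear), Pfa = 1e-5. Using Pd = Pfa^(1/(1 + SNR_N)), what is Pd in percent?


SNR_lin = 10^(10.3/10) = 10.71519
SNR_N = 3 * 10.71519 = 32.14557
1/(1 + SNR_N) = 1/33.14557 = 0.0301699
Pd = (1e-5)^0.0301699 = 0.70656
Pd = 70.7%

70.7%


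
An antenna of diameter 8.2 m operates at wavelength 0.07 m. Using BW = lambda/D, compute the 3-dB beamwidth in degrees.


BW_rad = 0.07 / 8.2 = 0.008537
BW_deg = 0.49 degrees

0.49 degrees


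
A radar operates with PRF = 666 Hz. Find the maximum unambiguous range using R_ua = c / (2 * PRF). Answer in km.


R_ua = 3e8 / (2 * 666) = 225225.2 m = 225.2 km

225.2 km


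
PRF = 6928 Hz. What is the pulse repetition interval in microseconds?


PRI = 1/6928 = 0.0001443418 s = 144.3 us

144.3 us


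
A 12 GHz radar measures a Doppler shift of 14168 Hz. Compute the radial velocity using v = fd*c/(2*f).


v = 14168 * 3e8 / (2 * 12000000000.0) = 177.1 m/s

177.1 m/s


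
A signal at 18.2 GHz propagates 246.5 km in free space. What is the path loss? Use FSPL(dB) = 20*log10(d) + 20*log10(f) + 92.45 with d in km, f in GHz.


20*log10(246.5) = 47.84
20*log10(18.2) = 25.2
FSPL = 165.5 dB

165.5 dB


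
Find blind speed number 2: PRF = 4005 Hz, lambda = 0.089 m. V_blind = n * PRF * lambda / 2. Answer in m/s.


V_blind = 2 * 4005 * 0.089 / 2 = 356.4 m/s

356.4 m/s


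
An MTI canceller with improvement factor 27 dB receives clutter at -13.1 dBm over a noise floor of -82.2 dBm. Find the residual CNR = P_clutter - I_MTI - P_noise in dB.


CNR = -13.1 - 27 - (-82.2) = 42.1 dB

42.1 dB


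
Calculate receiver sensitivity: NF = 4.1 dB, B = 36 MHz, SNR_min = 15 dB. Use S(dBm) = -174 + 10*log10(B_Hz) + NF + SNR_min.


10*log10(36000000.0) = 75.56
S = -174 + 75.56 + 4.1 + 15 = -79.3 dBm

-79.3 dBm


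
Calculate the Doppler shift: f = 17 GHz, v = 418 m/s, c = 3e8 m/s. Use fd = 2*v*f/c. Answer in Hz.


fd = 2 * 418 * 17000000000.0 / 3e8 = 47373.3 Hz

47373.3 Hz


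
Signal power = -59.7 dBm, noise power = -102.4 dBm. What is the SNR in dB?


SNR = -59.7 - (-102.4) = 42.7 dB

42.7 dB


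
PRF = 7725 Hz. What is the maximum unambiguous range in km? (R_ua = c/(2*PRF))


R_ua = 3e8 / (2 * 7725) = 19417.5 m = 19.4 km

19.4 km


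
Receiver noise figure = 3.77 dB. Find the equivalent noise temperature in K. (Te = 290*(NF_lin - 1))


NF_lin = 10^(3.77/10) = 2.382319
Te = 290 * (2.382319 - 1) = 400.9 K

400.9 K


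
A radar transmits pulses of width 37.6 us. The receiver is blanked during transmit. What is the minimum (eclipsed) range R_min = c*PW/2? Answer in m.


R_min = 3e8 * 37.6e-6 / 2 = 5640.0 m

5640.0 m


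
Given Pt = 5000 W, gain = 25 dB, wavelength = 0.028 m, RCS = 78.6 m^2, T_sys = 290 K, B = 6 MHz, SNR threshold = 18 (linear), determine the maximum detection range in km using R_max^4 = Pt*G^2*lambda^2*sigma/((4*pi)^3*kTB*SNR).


G_lin = 10^(25/10) = 316.227766
R^4 = 5000 * 316.227766^2 * 0.028^2 * 78.6 / ((4*pi)^3 * 1.38e-23 * 290 * 6000000.0 * 18)
R^4 = 3.59235e16 m^4
R_max = (3.59235e16)^(1/4) = 13767.2 m = 13.8 km

13.8 km


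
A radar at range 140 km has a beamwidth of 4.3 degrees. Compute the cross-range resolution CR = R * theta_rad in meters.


BW_rad = 0.075049158
CR = 140000 * 0.075049158 = 10506.9 m

10506.9 m


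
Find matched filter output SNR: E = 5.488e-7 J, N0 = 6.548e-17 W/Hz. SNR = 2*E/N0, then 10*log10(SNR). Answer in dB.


SNR_lin = 2 * 5.488e-7 / 6.548e-17 = 1.676e10
SNR_dB = 10*log10(1.676e10) = 102.2 dB

102.2 dB


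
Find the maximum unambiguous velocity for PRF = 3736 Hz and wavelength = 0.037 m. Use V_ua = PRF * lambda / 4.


V_ua = 3736 * 0.037 / 4 = 34.6 m/s

34.6 m/s


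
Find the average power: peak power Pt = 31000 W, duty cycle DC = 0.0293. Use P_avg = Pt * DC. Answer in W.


P_avg = 31000 * 0.0293 = 908.3 W

908.3 W


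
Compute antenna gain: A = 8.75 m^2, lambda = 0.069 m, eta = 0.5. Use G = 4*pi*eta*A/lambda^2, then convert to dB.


G_linear = 4*pi*0.5*8.75/0.069^2 = 11547.55
G_dB = 10*log10(11547.55) = 40.6 dB

40.6 dB


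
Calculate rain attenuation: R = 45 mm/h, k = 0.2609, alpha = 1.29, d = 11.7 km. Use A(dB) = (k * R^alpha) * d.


gamma = 0.2609 * 45^1.29 = 35.409372 dB/km
A = 35.409372 * 11.7 = 414.29 dB

414.29 dB


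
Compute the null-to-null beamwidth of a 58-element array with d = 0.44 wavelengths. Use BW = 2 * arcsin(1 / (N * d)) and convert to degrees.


1/(N*d) = 1/(58*0.44) = 0.039185
BW = 2*arcsin(0.039185) = 4.5 degrees

4.5 degrees


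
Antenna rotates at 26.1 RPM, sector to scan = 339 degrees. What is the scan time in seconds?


t = 339 / (26.1 * 360) * 60 = 2.16 s

2.16 s


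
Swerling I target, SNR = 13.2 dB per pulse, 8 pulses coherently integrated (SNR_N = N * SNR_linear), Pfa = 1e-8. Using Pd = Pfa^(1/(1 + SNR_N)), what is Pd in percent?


SNR_lin = 10^(13.2/10) = 20.89296
SNR_N = 8 * 20.89296 = 167.14368
1/(1 + SNR_N) = 1/168.14368 = 0.0059473
Pd = (1e-8)^0.0059473 = 0.89623
Pd = 89.6%

89.6%


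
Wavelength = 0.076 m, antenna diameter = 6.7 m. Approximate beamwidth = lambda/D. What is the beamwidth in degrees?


BW_rad = 0.076 / 6.7 = 0.011343
BW_deg = 0.65 degrees

0.65 degrees


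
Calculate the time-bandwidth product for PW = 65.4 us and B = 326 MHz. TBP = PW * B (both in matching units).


TBP = 65.4 * 326 = 21320.4

21320.4


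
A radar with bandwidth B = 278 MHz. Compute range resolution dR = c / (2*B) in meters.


dR = 3e8 / (2 * 278000000.0) = 0.54 m

0.54 m


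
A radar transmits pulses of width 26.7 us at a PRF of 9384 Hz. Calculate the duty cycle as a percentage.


DC = 26.7e-6 * 9384 * 100 = 25.06%

25.06%


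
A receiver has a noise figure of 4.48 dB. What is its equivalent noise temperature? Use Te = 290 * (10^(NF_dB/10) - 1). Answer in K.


NF_lin = 10^(4.48/10) = 2.805434
Te = 290 * (2.805434 - 1) = 523.6 K

523.6 K


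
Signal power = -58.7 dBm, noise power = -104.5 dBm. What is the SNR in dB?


SNR = -58.7 - (-104.5) = 45.8 dB

45.8 dB


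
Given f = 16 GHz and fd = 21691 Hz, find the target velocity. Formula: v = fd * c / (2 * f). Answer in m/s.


v = 21691 * 3e8 / (2 * 16000000000.0) = 203.4 m/s

203.4 m/s


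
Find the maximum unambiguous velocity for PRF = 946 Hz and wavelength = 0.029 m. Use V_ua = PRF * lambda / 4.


V_ua = 946 * 0.029 / 4 = 6.9 m/s

6.9 m/s


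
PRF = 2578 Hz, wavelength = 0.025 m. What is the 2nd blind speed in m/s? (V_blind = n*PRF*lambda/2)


V_blind = 2 * 2578 * 0.025 / 2 = 64.5 m/s

64.5 m/s


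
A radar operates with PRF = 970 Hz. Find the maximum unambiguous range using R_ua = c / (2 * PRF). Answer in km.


R_ua = 3e8 / (2 * 970) = 154639.2 m = 154.6 km

154.6 km


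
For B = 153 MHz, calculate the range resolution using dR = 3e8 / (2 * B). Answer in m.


dR = 3e8 / (2 * 153000000.0) = 0.98 m

0.98 m


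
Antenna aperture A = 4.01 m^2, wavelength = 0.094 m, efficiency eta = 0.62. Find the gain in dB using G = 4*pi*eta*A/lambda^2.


G_linear = 4*pi*0.62*4.01/0.094^2 = 3535.82
G_dB = 10*log10(3535.82) = 35.5 dB

35.5 dB


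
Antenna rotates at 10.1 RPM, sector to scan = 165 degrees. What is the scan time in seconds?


t = 165 / (10.1 * 360) * 60 = 2.72 s

2.72 s


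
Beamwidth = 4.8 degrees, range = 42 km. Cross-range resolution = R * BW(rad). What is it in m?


BW_rad = 0.083775804
CR = 42000 * 0.083775804 = 3518.6 m

3518.6 m


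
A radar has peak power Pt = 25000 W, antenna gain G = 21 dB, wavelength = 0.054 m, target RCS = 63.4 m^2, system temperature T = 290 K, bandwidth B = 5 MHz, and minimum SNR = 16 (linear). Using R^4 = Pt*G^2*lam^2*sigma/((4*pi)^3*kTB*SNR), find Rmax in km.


G_lin = 10^(21/10) = 125.892541
R^4 = 25000 * 125.892541^2 * 0.054^2 * 63.4 / ((4*pi)^3 * 1.38e-23 * 290 * 5000000.0 * 16)
R^4 = 1.15298e17 m^4
R_max = (1.15298e17)^(1/4) = 18427.0 m = 18.4 km

18.4 km


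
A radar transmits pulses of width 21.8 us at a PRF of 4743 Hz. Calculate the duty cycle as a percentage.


DC = 21.8e-6 * 4743 * 100 = 10.34%

10.34%


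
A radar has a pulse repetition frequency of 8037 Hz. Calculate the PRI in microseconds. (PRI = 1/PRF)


PRI = 1/8037 = 0.0001244245 s = 124.4 us

124.4 us


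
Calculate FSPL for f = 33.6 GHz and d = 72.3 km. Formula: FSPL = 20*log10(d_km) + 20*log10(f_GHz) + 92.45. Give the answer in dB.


20*log10(72.3) = 37.18
20*log10(33.6) = 30.53
FSPL = 160.2 dB

160.2 dB


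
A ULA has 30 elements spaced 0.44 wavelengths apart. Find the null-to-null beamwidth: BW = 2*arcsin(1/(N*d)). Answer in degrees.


1/(N*d) = 1/(30*0.44) = 0.075758
BW = 2*arcsin(0.075758) = 8.7 degrees

8.7 degrees


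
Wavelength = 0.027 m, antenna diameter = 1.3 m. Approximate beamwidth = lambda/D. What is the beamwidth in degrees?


BW_rad = 0.027 / 1.3 = 0.020769
BW_deg = 1.19 degrees

1.19 degrees


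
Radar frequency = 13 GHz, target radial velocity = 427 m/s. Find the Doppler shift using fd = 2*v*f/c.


fd = 2 * 427 * 13000000000.0 / 3e8 = 37006.7 Hz

37006.7 Hz


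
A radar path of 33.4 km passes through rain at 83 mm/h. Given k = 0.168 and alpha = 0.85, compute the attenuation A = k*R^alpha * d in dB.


gamma = 0.168 * 83^0.85 = 7.186636 dB/km
A = 7.186636 * 33.4 = 240.03 dB

240.03 dB


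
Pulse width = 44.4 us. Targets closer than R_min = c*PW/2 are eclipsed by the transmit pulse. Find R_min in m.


R_min = 3e8 * 44.4e-6 / 2 = 6660.0 m

6660.0 m


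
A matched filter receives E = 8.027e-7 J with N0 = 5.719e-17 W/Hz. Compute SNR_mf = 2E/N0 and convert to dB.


SNR_lin = 2 * 8.027e-7 / 5.719e-17 = 2.807e10
SNR_dB = 10*log10(2.807e10) = 104.5 dB

104.5 dB


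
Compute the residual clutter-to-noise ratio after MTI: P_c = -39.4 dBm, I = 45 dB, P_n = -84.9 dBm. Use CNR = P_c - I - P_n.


CNR = -39.4 - 45 - (-84.9) = 0.5 dB

0.5 dB


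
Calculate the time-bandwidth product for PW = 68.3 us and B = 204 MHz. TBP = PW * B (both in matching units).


TBP = 68.3 * 204 = 13933.2

13933.2


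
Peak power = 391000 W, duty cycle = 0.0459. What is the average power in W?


P_avg = 391000 * 0.0459 = 17946.9 W

17946.9 W


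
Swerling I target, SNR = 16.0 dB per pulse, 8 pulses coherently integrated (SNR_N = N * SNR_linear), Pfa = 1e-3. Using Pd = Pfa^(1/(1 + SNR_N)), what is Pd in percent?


SNR_lin = 10^(16.0/10) = 39.81072
SNR_N = 8 * 39.81072 = 318.48576
1/(1 + SNR_N) = 1/319.48576 = 0.00313
Pd = (1e-3)^0.00313 = 0.97861
Pd = 97.9%

97.9%


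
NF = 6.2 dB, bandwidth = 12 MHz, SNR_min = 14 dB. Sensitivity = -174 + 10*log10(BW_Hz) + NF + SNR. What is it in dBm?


10*log10(12000000.0) = 70.79
S = -174 + 70.79 + 6.2 + 14 = -83.0 dBm

-83.0 dBm


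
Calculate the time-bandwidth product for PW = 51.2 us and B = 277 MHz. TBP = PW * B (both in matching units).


TBP = 51.2 * 277 = 14182.4

14182.4


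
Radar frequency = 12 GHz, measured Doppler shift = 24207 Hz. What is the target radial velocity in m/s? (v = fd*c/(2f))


v = 24207 * 3e8 / (2 * 12000000000.0) = 302.6 m/s

302.6 m/s


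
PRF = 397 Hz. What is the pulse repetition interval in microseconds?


PRI = 1/397 = 0.0025188917 s = 2518.9 us

2518.9 us


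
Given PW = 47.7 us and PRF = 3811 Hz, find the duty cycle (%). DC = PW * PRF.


DC = 47.7e-6 * 3811 * 100 = 18.18%

18.18%


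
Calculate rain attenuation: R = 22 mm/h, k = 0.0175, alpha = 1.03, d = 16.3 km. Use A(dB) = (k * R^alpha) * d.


gamma = 0.0175 * 22^1.03 = 0.422409 dB/km
A = 0.422409 * 16.3 = 6.89 dB

6.89 dB


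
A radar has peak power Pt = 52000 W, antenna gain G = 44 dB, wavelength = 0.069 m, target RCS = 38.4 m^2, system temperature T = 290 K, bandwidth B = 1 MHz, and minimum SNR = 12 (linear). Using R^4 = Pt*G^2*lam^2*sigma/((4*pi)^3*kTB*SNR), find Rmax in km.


G_lin = 10^(44/10) = 25118.864315
R^4 = 52000 * 25118.864315^2 * 0.069^2 * 38.4 / ((4*pi)^3 * 1.38e-23 * 290 * 1000000.0 * 12)
R^4 = 6.29426e22 m^4
R_max = (6.29426e22)^(1/4) = 500882.9 m = 500.9 km

500.9 km


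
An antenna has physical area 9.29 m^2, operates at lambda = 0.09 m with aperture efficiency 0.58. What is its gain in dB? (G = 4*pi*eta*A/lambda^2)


G_linear = 4*pi*0.58*9.29/0.09^2 = 8359.27
G_dB = 10*log10(8359.27) = 39.2 dB

39.2 dB


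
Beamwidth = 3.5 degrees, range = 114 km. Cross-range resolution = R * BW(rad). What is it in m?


BW_rad = 0.061086524
CR = 114000 * 0.061086524 = 6963.9 m

6963.9 m


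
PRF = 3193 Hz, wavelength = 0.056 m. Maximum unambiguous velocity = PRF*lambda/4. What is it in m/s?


V_ua = 3193 * 0.056 / 4 = 44.7 m/s

44.7 m/s


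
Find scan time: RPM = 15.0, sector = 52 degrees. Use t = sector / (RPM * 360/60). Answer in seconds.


t = 52 / (15.0 * 360) * 60 = 0.58 s

0.58 s


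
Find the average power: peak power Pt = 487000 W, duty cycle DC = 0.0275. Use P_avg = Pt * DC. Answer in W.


P_avg = 487000 * 0.0275 = 13392.5 W

13392.5 W


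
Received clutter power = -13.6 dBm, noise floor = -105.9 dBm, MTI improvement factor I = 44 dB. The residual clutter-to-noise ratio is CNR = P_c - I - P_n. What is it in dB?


CNR = -13.6 - 44 - (-105.9) = 48.3 dB

48.3 dB


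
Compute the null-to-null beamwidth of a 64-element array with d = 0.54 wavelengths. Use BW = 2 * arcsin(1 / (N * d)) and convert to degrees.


1/(N*d) = 1/(64*0.54) = 0.028935
BW = 2*arcsin(0.028935) = 3.3 degrees

3.3 degrees


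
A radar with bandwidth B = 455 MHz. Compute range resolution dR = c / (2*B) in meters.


dR = 3e8 / (2 * 455000000.0) = 0.33 m

0.33 m


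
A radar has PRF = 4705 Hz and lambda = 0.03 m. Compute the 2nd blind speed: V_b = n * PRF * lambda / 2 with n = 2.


V_blind = 2 * 4705 * 0.03 / 2 = 141.2 m/s

141.2 m/s


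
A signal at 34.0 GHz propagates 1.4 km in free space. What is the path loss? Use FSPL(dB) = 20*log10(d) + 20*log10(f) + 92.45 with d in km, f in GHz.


20*log10(1.4) = 2.92
20*log10(34.0) = 30.63
FSPL = 126.0 dB

126.0 dB
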